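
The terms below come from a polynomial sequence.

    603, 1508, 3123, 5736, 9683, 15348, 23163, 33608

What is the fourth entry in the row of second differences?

1718

D1: 905, 1615, 2613, 3947, 5665, 7815, 10445
D2: 710, 998, 1334, 1718, 2150, 2630
D3: 288, 336, 384, 432, 480
D4: 48, 48, 48, 48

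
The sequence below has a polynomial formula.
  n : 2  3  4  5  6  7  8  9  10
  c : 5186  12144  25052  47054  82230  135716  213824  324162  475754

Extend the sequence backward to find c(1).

D1: 6958, 12908, 22002, 35176, 53486, 78108, 110338, 151592
D2: 5950, 9094, 13174, 18310, 24622, 32230, 41254
D3: 3144, 4080, 5136, 6312, 7608, 9024
D4: 936, 1056, 1176, 1296, 1416
D5: 120, 120, 120, 120
The fifth differences are constant at 120.
Work back: 936 − 120 = 816;  3144 − 816 = 2328;  5950 − 2328 = 3622;  6958 − 3622 = 3336;  5186 − 3336 = 1850

1850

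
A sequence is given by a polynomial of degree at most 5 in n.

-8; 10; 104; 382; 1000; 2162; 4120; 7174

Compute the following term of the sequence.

18 , 94 , 278 , 618 , 1162 , 1958 , 3054
76 , 184 , 340 , 544 , 796 , 1096
108 , 156 , 204 , 252 , 300
48 , 48 , 48 , 48
The fourth differences are constant (48).
300 + 48 = 348;  1096 + 348 = 1444;  3054 + 1444 = 4498;  7174 + 4498 = 11672

11672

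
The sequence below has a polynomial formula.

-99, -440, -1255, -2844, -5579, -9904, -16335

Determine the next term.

D1: -341, -815, -1589, -2735, -4325, -6431
D2: -474, -774, -1146, -1590, -2106
D3: -300, -372, -444, -516
D4: -72, -72, -72
The fourth differences are constant (-72).
-516 − 72 = -588;  -2106 − 588 = -2694;  -6431 − 2694 = -9125;  -16335 − 9125 = -25460

-25460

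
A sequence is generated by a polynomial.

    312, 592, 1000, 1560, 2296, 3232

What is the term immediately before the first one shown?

136

D1: 280  408  560  736  936
D2: 128  152  176  200
D3: 24  24  24
The third differences are constant at 24.
Work back: 128 − 24 = 104;  280 − 104 = 176;  312 − 176 = 136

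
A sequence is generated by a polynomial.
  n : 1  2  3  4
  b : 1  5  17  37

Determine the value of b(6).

101

D1: 4, 12, 20
D2: 8, 8
The second differences are constant (8).
20 + 8 = 28;  37 + 28 = 65
28 + 8 = 36;  65 + 36 = 101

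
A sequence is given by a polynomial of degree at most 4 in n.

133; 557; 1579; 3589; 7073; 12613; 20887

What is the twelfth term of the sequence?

D1: 424  1022  2010  3484  5540  8274
D2: 598  988  1474  2056  2734
D3: 390  486  582  678
D4: 96  96  96
Fourth differences constant at 96.
678 + 96 = 774;  2734 + 774 = 3508;  8274 + 3508 = 11782;  20887 + 11782 = 32669
774 + 96 = 870;  3508 + 870 = 4378;  11782 + 4378 = 16160;  32669 + 16160 = 48829
870 + 96 = 966;  4378 + 966 = 5344;  16160 + 5344 = 21504;  48829 + 21504 = 70333
966 + 96 = 1062;  5344 + 1062 = 6406;  21504 + 6406 = 27910;  70333 + 27910 = 98243
1062 + 96 = 1158;  6406 + 1158 = 7564;  27910 + 7564 = 35474;  98243 + 35474 = 133717

133717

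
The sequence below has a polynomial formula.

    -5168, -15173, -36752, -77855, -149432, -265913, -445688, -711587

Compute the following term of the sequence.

-1091360

-10005  -21579  -41103  -71577  -116481  -179775  -265899
-11574  -19524  -30474  -44904  -63294  -86124
-7950  -10950  -14430  -18390  -22830
-3000  -3480  -3960  -4440
-480  -480  -480
Fifth differences constant at -480.
-4440 − 480 = -4920;  -22830 − 4920 = -27750;  -86124 − 27750 = -113874;  -265899 − 113874 = -379773;  -711587 − 379773 = -1091360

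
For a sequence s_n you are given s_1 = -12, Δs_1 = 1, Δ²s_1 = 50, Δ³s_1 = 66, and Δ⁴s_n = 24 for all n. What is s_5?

Build the table forward from the leading diagonal:
Fourth differences: 24, 24, 24, 24, 24
Third differences: 66, 90, 114, 138, 162
Second differences: 50, 116, 206, 320, 458
First differences: 1, 51, 167, 373, 693
s: -12, -11, 40, 207, 580

580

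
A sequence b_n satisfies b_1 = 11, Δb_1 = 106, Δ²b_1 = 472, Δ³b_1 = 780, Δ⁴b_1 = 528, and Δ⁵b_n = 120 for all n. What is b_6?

15821

Build the table forward from the leading diagonal:
Fifth differences: 120  120  120  120  120  120
Fourth differences: 528  648  768  888  1008  1128
Third differences: 780  1308  1956  2724  3612  4620
Second differences: 472  1252  2560  4516  7240  10852
First differences: 106  578  1830  4390  8906  16146
b: 11  117  695  2525  6915  15821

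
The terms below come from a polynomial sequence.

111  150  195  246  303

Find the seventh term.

39, 45, 51, 57
6, 6, 6
Second differences constant at 6.
57 + 6 = 63;  303 + 63 = 366
63 + 6 = 69;  366 + 69 = 435

435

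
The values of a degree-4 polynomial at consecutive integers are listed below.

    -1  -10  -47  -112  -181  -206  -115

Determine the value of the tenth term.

1934

First differences: -9 , -37 , -65 , -69 , -25 , 91
Second differences: -28 , -28 , -4 , 44 , 116
Third differences: 0 , 24 , 48 , 72
Fourth differences: 24 , 24 , 24
Constant fourth difference = 24, so extend:
72 + 24 = 96;  116 + 96 = 212;  91 + 212 = 303;  -115 + 303 = 188
96 + 24 = 120;  212 + 120 = 332;  303 + 332 = 635;  188 + 635 = 823
120 + 24 = 144;  332 + 144 = 476;  635 + 476 = 1111;  823 + 1111 = 1934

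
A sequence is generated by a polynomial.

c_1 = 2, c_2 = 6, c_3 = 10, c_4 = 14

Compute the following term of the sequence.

18

First differences: 4  4  4
First differences constant at 4.
14 + 4 = 18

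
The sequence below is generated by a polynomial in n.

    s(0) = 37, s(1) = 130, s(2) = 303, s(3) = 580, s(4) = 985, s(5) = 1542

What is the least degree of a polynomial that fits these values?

3

First differences: 93, 173, 277, 405, 557
Second differences: 80, 104, 128, 152
Third differences: 24, 24, 24
The third differences are constant, so the polynomial has degree 3.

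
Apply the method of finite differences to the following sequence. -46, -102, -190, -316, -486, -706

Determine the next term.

-982

-56, -88, -126, -170, -220
-32, -38, -44, -50
-6, -6, -6
Third differences constant at -6.
-50 − 6 = -56;  -220 − 56 = -276;  -706 − 276 = -982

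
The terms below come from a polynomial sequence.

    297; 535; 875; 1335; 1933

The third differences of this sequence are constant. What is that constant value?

18

First differences: 238, 340, 460, 598
Second differences: 102, 120, 138
Third differences: 18, 18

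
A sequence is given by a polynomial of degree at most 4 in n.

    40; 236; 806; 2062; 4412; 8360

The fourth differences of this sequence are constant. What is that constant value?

96

First differences: 196, 570, 1256, 2350, 3948
Second differences: 374, 686, 1094, 1598
Third differences: 312, 408, 504
Fourth differences: 96, 96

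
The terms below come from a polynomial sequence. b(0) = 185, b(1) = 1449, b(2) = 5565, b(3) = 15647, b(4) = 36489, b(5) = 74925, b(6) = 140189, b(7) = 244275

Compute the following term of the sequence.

402297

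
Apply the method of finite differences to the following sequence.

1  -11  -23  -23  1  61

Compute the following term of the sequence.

169

Δ: -12, -12, 0, 24, 60
Δ²: 0, 12, 24, 36
Δ³: 12, 12, 12
Constant third difference = 12, so extend:
36 + 12 = 48;  60 + 48 = 108;  61 + 108 = 169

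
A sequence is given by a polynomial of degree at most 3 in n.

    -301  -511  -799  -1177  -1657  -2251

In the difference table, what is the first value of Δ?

-210

First differences: -210, -288, -378, -480, -594
Second differences: -78, -90, -102, -114
Third differences: -12, -12, -12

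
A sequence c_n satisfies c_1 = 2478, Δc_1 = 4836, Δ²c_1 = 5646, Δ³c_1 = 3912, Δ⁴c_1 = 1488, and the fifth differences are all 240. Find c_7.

218184

Build the table forward from the leading diagonal:
Δ⁵: 240  240  240  240  240  240  240
Δ⁴: 1488  1728  1968  2208  2448  2688  2928
Δ³: 3912  5400  7128  9096  11304  13752  16440
Δ²: 5646  9558  14958  22086  31182  42486  56238
Δ: 4836  10482  20040  34998  57084  88266  130752
c: 2478  7314  17796  37836  72834  129918  218184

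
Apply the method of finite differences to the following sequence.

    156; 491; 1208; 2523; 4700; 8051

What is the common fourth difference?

First differences: 335, 717, 1315, 2177, 3351
Second differences: 382, 598, 862, 1174
Third differences: 216, 264, 312
Fourth differences: 48, 48

48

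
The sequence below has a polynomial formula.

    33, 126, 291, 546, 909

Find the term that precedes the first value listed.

Δ: 93, 165, 255, 363
Δ²: 72, 90, 108
Δ³: 18, 18
The third differences are constant at 18.
Work back: 72 − 18 = 54;  93 − 54 = 39;  33 − 39 = -6

-6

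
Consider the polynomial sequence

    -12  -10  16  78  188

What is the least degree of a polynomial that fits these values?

Δ: 2, 26, 62, 110
Δ²: 24, 36, 48
Δ³: 12, 12
The third differences are constant, so the polynomial has degree 3.

3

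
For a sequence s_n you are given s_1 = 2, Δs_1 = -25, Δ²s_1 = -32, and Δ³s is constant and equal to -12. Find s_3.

Build the table forward from the leading diagonal:
D3: -12  -12  -12
D2: -32  -44  -56
D1: -25  -57  -101
s: 2  -23  -80

-80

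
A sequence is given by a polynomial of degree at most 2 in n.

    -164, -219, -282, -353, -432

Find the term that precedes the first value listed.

-55  -63  -71  -79
-8  -8  -8
The second differences are constant at -8.
Work back: -55 + 8 = -47;  -164 + 47 = -117

-117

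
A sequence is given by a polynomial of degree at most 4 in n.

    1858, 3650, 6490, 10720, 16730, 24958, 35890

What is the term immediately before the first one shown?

820

D1: 1792  2840  4230  6010  8228  10932
D2: 1048  1390  1780  2218  2704
D3: 342  390  438  486
D4: 48  48  48
The fourth differences are constant at 48.
Work back: 342 − 48 = 294;  1048 − 294 = 754;  1792 − 754 = 1038;  1858 − 1038 = 820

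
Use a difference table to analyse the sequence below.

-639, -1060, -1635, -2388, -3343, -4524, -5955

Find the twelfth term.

-17700

-421, -575, -753, -955, -1181, -1431
-154, -178, -202, -226, -250
-24, -24, -24, -24
Constant third difference = -24, so extend:
-250 − 24 = -274;  -1431 − 274 = -1705;  -5955 − 1705 = -7660
-274 − 24 = -298;  -1705 − 298 = -2003;  -7660 − 2003 = -9663
-298 − 24 = -322;  -2003 − 322 = -2325;  -9663 − 2325 = -11988
-322 − 24 = -346;  -2325 − 346 = -2671;  -11988 − 2671 = -14659
-346 − 24 = -370;  -2671 − 370 = -3041;  -14659 − 3041 = -17700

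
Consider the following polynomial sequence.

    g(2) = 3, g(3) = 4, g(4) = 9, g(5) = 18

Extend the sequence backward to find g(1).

6

1, 5, 9
4, 4
The second differences are constant at 4.
Work back: 1 − 4 = -3;  3 + 3 = 6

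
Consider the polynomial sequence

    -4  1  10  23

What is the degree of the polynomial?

Δ: 5, 9, 13
Δ²: 4, 4
The second differences are constant, so the polynomial has degree 2.

2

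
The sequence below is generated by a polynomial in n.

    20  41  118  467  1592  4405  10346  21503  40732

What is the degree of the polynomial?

Δ: 21, 77, 349, 1125, 2813, 5941, 11157, 19229
Δ²: 56, 272, 776, 1688, 3128, 5216, 8072
Δ³: 216, 504, 912, 1440, 2088, 2856
Δ⁴: 288, 408, 528, 648, 768
Δ⁵: 120, 120, 120, 120
The fifth differences are constant, so the polynomial has degree 5.

5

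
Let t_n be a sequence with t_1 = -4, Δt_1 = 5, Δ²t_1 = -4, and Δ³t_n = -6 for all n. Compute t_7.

-154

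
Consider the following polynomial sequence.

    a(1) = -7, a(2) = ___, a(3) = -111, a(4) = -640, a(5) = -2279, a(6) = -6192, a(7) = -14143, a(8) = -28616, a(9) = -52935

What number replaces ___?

-8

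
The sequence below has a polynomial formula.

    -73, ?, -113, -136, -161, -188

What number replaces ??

Using the last 4 terms:
Δ: -23, -25, -27
Δ²: -2, -2
Constant second difference = -2.
Extend backward: -23 + 2 = -21;  -113 + 21 = -92

-92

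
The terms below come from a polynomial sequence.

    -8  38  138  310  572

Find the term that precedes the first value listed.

-18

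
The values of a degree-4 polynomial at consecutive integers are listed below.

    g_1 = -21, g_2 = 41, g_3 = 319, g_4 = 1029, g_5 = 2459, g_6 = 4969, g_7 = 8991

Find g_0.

Δ: 62, 278, 710, 1430, 2510, 4022
Δ²: 216, 432, 720, 1080, 1512
Δ³: 216, 288, 360, 432
Δ⁴: 72, 72, 72
The fourth differences are constant at 72.
Work back: 216 − 72 = 144;  216 − 144 = 72;  62 − 72 = -10;  -21 + 10 = -11

-11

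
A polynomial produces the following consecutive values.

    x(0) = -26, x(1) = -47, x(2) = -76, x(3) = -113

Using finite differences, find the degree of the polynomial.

2

First differences: -21, -29, -37
Second differences: -8, -8
The second differences are constant, so the polynomial has degree 2.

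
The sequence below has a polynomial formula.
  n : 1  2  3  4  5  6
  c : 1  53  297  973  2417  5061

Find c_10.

39637

Δ: 52, 244, 676, 1444, 2644
Δ²: 192, 432, 768, 1200
Δ³: 240, 336, 432
Δ⁴: 96, 96
Constant fourth difference = 96, so extend:
432 + 96 = 528;  1200 + 528 = 1728;  2644 + 1728 = 4372;  5061 + 4372 = 9433
528 + 96 = 624;  1728 + 624 = 2352;  4372 + 2352 = 6724;  9433 + 6724 = 16157
624 + 96 = 720;  2352 + 720 = 3072;  6724 + 3072 = 9796;  16157 + 9796 = 25953
720 + 96 = 816;  3072 + 816 = 3888;  9796 + 3888 = 13684;  25953 + 13684 = 39637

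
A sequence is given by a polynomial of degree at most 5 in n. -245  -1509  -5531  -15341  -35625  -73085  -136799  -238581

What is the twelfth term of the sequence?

-1378589

-1264, -4022, -9810, -20284, -37460, -63714, -101782
-2758, -5788, -10474, -17176, -26254, -38068
-3030, -4686, -6702, -9078, -11814
-1656, -2016, -2376, -2736
-360, -360, -360
Constant fifth difference = -360, so extend:
-2736 − 360 = -3096;  -11814 − 3096 = -14910;  -38068 − 14910 = -52978;  -101782 − 52978 = -154760;  -238581 − 154760 = -393341
-3096 − 360 = -3456;  -14910 − 3456 = -18366;  -52978 − 18366 = -71344;  -154760 − 71344 = -226104;  -393341 − 226104 = -619445
-3456 − 360 = -3816;  -18366 − 3816 = -22182;  -71344 − 22182 = -93526;  -226104 − 93526 = -319630;  -619445 − 319630 = -939075
-3816 − 360 = -4176;  -22182 − 4176 = -26358;  -93526 − 26358 = -119884;  -319630 − 119884 = -439514;  -939075 − 439514 = -1378589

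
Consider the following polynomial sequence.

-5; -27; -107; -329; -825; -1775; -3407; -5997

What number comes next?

-9869

Δ: -22  -80  -222  -496  -950  -1632  -2590
Δ²: -58  -142  -274  -454  -682  -958
Δ³: -84  -132  -180  -228  -276
Δ⁴: -48  -48  -48  -48
Constant fourth difference = -48, so extend:
-276 − 48 = -324;  -958 − 324 = -1282;  -2590 − 1282 = -3872;  -5997 − 3872 = -9869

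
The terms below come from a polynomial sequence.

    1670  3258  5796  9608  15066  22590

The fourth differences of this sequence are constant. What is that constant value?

D1: 1588, 2538, 3812, 5458, 7524
D2: 950, 1274, 1646, 2066
D3: 324, 372, 420
D4: 48, 48

48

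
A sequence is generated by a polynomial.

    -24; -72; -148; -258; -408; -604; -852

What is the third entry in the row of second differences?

Δ: -48, -76, -110, -150, -196, -248
Δ²: -28, -34, -40, -46, -52
Δ³: -6, -6, -6, -6

-40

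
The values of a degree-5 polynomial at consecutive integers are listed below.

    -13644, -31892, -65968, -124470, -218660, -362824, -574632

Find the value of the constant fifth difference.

First differences: -18248, -34076, -58502, -94190, -144164, -211808
Second differences: -15828, -24426, -35688, -49974, -67644
Third differences: -8598, -11262, -14286, -17670
Fourth differences: -2664, -3024, -3384
Fifth differences: -360, -360

-360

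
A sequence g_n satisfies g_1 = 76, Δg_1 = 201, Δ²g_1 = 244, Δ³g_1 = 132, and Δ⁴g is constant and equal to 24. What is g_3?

722

Build the table forward from the leading diagonal:
D4: 24, 24, 24
D3: 132, 156, 180
D2: 244, 376, 532
D1: 201, 445, 821
g: 76, 277, 722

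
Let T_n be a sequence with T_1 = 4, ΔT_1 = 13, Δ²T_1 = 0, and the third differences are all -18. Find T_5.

Build the table forward from the leading diagonal:
D3: -18, -18, -18, -18, -18
D2: 0, -18, -36, -54, -72
D1: 13, 13, -5, -41, -95
T: 4, 17, 30, 25, -16

-16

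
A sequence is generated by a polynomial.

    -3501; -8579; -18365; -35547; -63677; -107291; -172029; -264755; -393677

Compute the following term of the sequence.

First differences: -5078, -9786, -17182, -28130, -43614, -64738, -92726, -128922
Second differences: -4708, -7396, -10948, -15484, -21124, -27988, -36196
Third differences: -2688, -3552, -4536, -5640, -6864, -8208
Fourth differences: -864, -984, -1104, -1224, -1344
Fifth differences: -120, -120, -120, -120
Fifth differences constant at -120.
-1344 − 120 = -1464;  -8208 − 1464 = -9672;  -36196 − 9672 = -45868;  -128922 − 45868 = -174790;  -393677 − 174790 = -568467

-568467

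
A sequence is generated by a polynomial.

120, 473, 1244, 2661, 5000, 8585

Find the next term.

13788

D1: 353, 771, 1417, 2339, 3585
D2: 418, 646, 922, 1246
D3: 228, 276, 324
D4: 48, 48
The fourth differences are constant (48).
324 + 48 = 372;  1246 + 372 = 1618;  3585 + 1618 = 5203;  8585 + 5203 = 13788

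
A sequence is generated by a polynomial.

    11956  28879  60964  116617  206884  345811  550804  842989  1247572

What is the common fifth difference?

360

D1: 16923, 32085, 55653, 90267, 138927, 204993, 292185, 404583
D2: 15162, 23568, 34614, 48660, 66066, 87192, 112398
D3: 8406, 11046, 14046, 17406, 21126, 25206
D4: 2640, 3000, 3360, 3720, 4080
D5: 360, 360, 360, 360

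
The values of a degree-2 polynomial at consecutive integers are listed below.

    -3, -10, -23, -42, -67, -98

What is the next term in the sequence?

D1: -7, -13, -19, -25, -31
D2: -6, -6, -6, -6
The second differences are constant (-6).
-31 − 6 = -37;  -98 − 37 = -135

-135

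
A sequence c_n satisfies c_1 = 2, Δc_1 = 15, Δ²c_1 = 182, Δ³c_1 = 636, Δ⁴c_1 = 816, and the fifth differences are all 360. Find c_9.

118114

Build the table forward from the leading diagonal:
D5: 360, 360, 360, 360, 360, 360, 360, 360, 360
D4: 816, 1176, 1536, 1896, 2256, 2616, 2976, 3336, 3696
D3: 636, 1452, 2628, 4164, 6060, 8316, 10932, 13908, 17244
D2: 182, 818, 2270, 4898, 9062, 15122, 23438, 34370, 48278
D1: 15, 197, 1015, 3285, 8183, 17245, 32367, 55805, 90175
c: 2, 17, 214, 1229, 4514, 12697, 29942, 62309, 118114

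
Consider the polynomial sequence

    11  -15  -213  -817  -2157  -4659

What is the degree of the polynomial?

4

First differences: -26, -198, -604, -1340, -2502
Second differences: -172, -406, -736, -1162
Third differences: -234, -330, -426
Fourth differences: -96, -96
The fourth differences are constant, so the polynomial has degree 4.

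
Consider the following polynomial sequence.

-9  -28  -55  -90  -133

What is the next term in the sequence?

-184

Δ: -19, -27, -35, -43
Δ²: -8, -8, -8
Constant second difference = -8, so extend:
-43 − 8 = -51;  -133 − 51 = -184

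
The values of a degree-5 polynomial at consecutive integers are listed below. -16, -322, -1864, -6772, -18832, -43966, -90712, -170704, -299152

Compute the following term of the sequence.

-495322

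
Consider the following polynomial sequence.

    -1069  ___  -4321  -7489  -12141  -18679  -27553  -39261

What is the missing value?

-2283

Using the last 6 terms:
D1: -3168  -4652  -6538  -8874  -11708
D2: -1484  -1886  -2336  -2834
D3: -402  -450  -498
D4: -48  -48
Constant fourth difference = -48.
Extend backward: -402 + 48 = -354;  -1484 + 354 = -1130;  -3168 + 1130 = -2038;  -4321 + 2038 = -2283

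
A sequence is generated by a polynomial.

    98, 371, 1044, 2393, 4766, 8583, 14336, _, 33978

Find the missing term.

22589

Using the first 7 terms:
First differences: 273  673  1349  2373  3817  5753
Second differences: 400  676  1024  1444  1936
Third differences: 276  348  420  492
Fourth differences: 72  72  72
Constant fourth difference = 72.
Extend forward: 492 + 72 = 564;  1936 + 564 = 2500;  5753 + 2500 = 8253;  14336 + 8253 = 22589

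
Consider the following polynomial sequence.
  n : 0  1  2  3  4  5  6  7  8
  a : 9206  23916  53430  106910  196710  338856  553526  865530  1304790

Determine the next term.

First differences: 14710, 29514, 53480, 89800, 142146, 214670, 312004, 439260
Second differences: 14804, 23966, 36320, 52346, 72524, 97334, 127256
Third differences: 9162, 12354, 16026, 20178, 24810, 29922
Fourth differences: 3192, 3672, 4152, 4632, 5112
Fifth differences: 480, 480, 480, 480
Fifth differences constant at 480.
5112 + 480 = 5592;  29922 + 5592 = 35514;  127256 + 35514 = 162770;  439260 + 162770 = 602030;  1304790 + 602030 = 1906820

1906820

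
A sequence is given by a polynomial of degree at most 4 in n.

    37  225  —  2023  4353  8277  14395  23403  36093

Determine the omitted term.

783

Using the last 6 terms:
D1: 2330  3924  6118  9008  12690
D2: 1594  2194  2890  3682
D3: 600  696  792
D4: 96  96
Constant fourth difference = 96.
Extend backward: 600 − 96 = 504;  1594 − 504 = 1090;  2330 − 1090 = 1240;  2023 − 1240 = 783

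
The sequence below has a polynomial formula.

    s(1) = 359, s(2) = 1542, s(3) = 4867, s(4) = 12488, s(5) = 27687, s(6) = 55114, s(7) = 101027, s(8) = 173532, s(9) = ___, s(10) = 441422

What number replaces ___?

Using the first 8 terms:
First differences: 1183, 3325, 7621, 15199, 27427, 45913, 72505
Second differences: 2142, 4296, 7578, 12228, 18486, 26592
Third differences: 2154, 3282, 4650, 6258, 8106
Fourth differences: 1128, 1368, 1608, 1848
Fifth differences: 240, 240, 240
Constant fifth difference = 240.
Extend forward: 1848 + 240 = 2088;  8106 + 2088 = 10194;  26592 + 10194 = 36786;  72505 + 36786 = 109291;  173532 + 109291 = 282823

282823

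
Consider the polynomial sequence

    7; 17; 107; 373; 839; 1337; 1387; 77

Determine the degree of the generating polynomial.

5

Δ: 10, 90, 266, 466, 498, 50, -1310
Δ²: 80, 176, 200, 32, -448, -1360
Δ³: 96, 24, -168, -480, -912
Δ⁴: -72, -192, -312, -432
Δ⁵: -120, -120, -120
The fifth differences are constant, so the polynomial has degree 5.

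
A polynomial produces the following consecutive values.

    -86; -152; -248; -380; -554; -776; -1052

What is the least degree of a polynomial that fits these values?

3

-66, -96, -132, -174, -222, -276
-30, -36, -42, -48, -54
-6, -6, -6, -6
The third differences are constant, so the polynomial has degree 3.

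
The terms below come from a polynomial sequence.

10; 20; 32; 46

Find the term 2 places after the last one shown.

80

D1: 10  12  14
D2: 2  2
The second differences are constant (2).
14 + 2 = 16;  46 + 16 = 62
16 + 2 = 18;  62 + 18 = 80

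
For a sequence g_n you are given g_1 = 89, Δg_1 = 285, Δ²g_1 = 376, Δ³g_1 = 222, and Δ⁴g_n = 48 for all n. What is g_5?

4421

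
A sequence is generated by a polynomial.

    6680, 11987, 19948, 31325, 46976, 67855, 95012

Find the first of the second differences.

2654

First differences: 5307, 7961, 11377, 15651, 20879, 27157
Second differences: 2654, 3416, 4274, 5228, 6278
Third differences: 762, 858, 954, 1050
Fourth differences: 96, 96, 96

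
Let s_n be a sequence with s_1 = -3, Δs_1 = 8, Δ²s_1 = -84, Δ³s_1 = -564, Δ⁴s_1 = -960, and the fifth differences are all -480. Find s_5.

Build the table forward from the leading diagonal:
D5: -480  -480  -480  -480  -480
D4: -960  -1440  -1920  -2400  -2880
D3: -564  -1524  -2964  -4884  -7284
D2: -84  -648  -2172  -5136  -10020
D1: 8  -76  -724  -2896  -8032
s: -3  5  -71  -795  -3691

-3691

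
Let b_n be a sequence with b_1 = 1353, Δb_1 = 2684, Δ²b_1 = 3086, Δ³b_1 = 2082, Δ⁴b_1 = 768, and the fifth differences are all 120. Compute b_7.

117627

Build the table forward from the leading diagonal:
D5: 120  120  120  120  120  120  120
D4: 768  888  1008  1128  1248  1368  1488
D3: 2082  2850  3738  4746  5874  7122  8490
D2: 3086  5168  8018  11756  16502  22376  29498
D1: 2684  5770  10938  18956  30712  47214  69590
b: 1353  4037  9807  20745  39701  70413  117627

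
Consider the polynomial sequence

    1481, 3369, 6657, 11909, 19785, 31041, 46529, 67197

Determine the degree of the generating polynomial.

D1: 1888, 3288, 5252, 7876, 11256, 15488, 20668
D2: 1400, 1964, 2624, 3380, 4232, 5180
D3: 564, 660, 756, 852, 948
D4: 96, 96, 96, 96
The fourth differences are constant, so the polynomial has degree 4.

4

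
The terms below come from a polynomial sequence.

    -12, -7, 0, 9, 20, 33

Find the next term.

48

D1: 5 , 7 , 9 , 11 , 13
D2: 2 , 2 , 2 , 2
The second differences are constant (2).
13 + 2 = 15;  33 + 15 = 48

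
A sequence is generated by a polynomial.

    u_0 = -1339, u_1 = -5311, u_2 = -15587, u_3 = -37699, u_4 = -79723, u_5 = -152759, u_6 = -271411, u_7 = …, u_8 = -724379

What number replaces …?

Using the first 7 terms:
D1: -3972  -10276  -22112  -42024  -73036  -118652
D2: -6304  -11836  -19912  -31012  -45616
D3: -5532  -8076  -11100  -14604
D4: -2544  -3024  -3504
D5: -480  -480
Constant fifth difference = -480.
Extend forward: -3504 − 480 = -3984;  -14604 − 3984 = -18588;  -45616 − 18588 = -64204;  -118652 − 64204 = -182856;  -271411 − 182856 = -454267

-454267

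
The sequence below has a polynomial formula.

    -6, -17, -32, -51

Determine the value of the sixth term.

-101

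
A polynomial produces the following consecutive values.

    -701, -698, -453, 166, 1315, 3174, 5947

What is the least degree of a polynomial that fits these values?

3, 245, 619, 1149, 1859, 2773
242, 374, 530, 710, 914
132, 156, 180, 204
24, 24, 24
The fourth differences are constant, so the polynomial has degree 4.

4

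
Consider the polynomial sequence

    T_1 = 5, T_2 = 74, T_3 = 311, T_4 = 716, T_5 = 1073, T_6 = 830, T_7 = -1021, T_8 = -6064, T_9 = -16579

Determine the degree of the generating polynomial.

5

Δ: 69, 237, 405, 357, -243, -1851, -5043, -10515
Δ²: 168, 168, -48, -600, -1608, -3192, -5472
Δ³: 0, -216, -552, -1008, -1584, -2280
Δ⁴: -216, -336, -456, -576, -696
Δ⁵: -120, -120, -120, -120
The fifth differences are constant, so the polynomial has degree 5.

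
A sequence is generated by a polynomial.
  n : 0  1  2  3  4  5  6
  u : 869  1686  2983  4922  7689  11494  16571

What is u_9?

First differences: 817, 1297, 1939, 2767, 3805, 5077
Second differences: 480, 642, 828, 1038, 1272
Third differences: 162, 186, 210, 234
Fourth differences: 24, 24, 24
The fourth differences are constant (24).
234 + 24 = 258;  1272 + 258 = 1530;  5077 + 1530 = 6607;  16571 + 6607 = 23178
258 + 24 = 282;  1530 + 282 = 1812;  6607 + 1812 = 8419;  23178 + 8419 = 31597
282 + 24 = 306;  1812 + 306 = 2118;  8419 + 2118 = 10537;  31597 + 10537 = 42134

42134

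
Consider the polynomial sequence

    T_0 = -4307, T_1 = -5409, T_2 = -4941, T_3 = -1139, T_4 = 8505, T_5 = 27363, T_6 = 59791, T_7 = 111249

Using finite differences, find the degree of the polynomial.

-1102, 468, 3802, 9644, 18858, 32428, 51458
1570, 3334, 5842, 9214, 13570, 19030
1764, 2508, 3372, 4356, 5460
744, 864, 984, 1104
120, 120, 120
The fifth differences are constant, so the polynomial has degree 5.

5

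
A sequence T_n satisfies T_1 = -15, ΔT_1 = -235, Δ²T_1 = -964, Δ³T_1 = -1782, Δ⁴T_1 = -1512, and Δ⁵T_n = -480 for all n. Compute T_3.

-1449

Build the table forward from the leading diagonal:
D5: -480, -480, -480
D4: -1512, -1992, -2472
D3: -1782, -3294, -5286
D2: -964, -2746, -6040
D1: -235, -1199, -3945
T: -15, -250, -1449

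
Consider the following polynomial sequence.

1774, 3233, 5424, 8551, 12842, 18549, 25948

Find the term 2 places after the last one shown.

47046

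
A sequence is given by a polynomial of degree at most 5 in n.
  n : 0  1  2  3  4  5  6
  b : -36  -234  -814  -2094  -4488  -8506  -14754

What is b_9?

D1: -198 , -580 , -1280 , -2394 , -4018 , -6248
D2: -382 , -700 , -1114 , -1624 , -2230
D3: -318 , -414 , -510 , -606
D4: -96 , -96 , -96
Fourth differences constant at -96.
-606 − 96 = -702;  -2230 − 702 = -2932;  -6248 − 2932 = -9180;  -14754 − 9180 = -23934
-702 − 96 = -798;  -2932 − 798 = -3730;  -9180 − 3730 = -12910;  -23934 − 12910 = -36844
-798 − 96 = -894;  -3730 − 894 = -4624;  -12910 − 4624 = -17534;  -36844 − 17534 = -54378

-54378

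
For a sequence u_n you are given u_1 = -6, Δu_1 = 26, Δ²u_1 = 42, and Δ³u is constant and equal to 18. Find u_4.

Build the table forward from the leading diagonal:
D3: 18  18  18  18
D2: 42  60  78  96
D1: 26  68  128  206
u: -6  20  88  216

216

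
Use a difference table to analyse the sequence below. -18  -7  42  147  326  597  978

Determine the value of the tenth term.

Δ: 11, 49, 105, 179, 271, 381
Δ²: 38, 56, 74, 92, 110
Δ³: 18, 18, 18, 18
The third differences are constant (18).
110 + 18 = 128;  381 + 128 = 509;  978 + 509 = 1487
128 + 18 = 146;  509 + 146 = 655;  1487 + 655 = 2142
146 + 18 = 164;  655 + 164 = 819;  2142 + 819 = 2961

2961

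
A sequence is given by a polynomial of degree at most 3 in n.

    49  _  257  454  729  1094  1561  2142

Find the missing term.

126

Using the last 6 terms:
Δ: 197, 275, 365, 467, 581
Δ²: 78, 90, 102, 114
Δ³: 12, 12, 12
Constant third difference = 12.
Extend backward: 78 − 12 = 66;  197 − 66 = 131;  257 − 131 = 126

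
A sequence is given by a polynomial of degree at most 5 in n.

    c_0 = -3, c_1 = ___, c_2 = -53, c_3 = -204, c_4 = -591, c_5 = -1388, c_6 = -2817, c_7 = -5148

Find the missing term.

-12

Using the last 6 terms:
Δ: -151  -387  -797  -1429  -2331
Δ²: -236  -410  -632  -902
Δ³: -174  -222  -270
Δ⁴: -48  -48
Constant fourth difference = -48.
Extend backward: -174 + 48 = -126;  -236 + 126 = -110;  -151 + 110 = -41;  -53 + 41 = -12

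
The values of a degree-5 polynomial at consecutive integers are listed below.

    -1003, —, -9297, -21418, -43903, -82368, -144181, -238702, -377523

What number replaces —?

-3436

Using the last 7 terms:
Δ: -12121, -22485, -38465, -61813, -94521, -138821
Δ²: -10364, -15980, -23348, -32708, -44300
Δ³: -5616, -7368, -9360, -11592
Δ⁴: -1752, -1992, -2232
Δ⁵: -240, -240
Constant fifth difference = -240.
Extend backward: -1752 + 240 = -1512;  -5616 + 1512 = -4104;  -10364 + 4104 = -6260;  -12121 + 6260 = -5861;  -9297 + 5861 = -3436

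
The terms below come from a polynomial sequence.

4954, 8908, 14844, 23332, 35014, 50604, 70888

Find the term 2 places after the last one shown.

129042

Δ: 3954, 5936, 8488, 11682, 15590, 20284
Δ²: 1982, 2552, 3194, 3908, 4694
Δ³: 570, 642, 714, 786
Δ⁴: 72, 72, 72
Fourth differences constant at 72.
786 + 72 = 858;  4694 + 858 = 5552;  20284 + 5552 = 25836;  70888 + 25836 = 96724
858 + 72 = 930;  5552 + 930 = 6482;  25836 + 6482 = 32318;  96724 + 32318 = 129042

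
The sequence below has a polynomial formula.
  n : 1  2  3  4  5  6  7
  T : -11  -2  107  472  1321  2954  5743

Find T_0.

-4

9  109  365  849  1633  2789
100  256  484  784  1156
156  228  300  372
72  72  72
The fourth differences are constant at 72.
Work back: 156 − 72 = 84;  100 − 84 = 16;  9 − 16 = -7;  -11 + 7 = -4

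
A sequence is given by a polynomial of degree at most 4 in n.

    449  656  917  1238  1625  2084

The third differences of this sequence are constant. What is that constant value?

6

Δ: 207, 261, 321, 387, 459
Δ²: 54, 60, 66, 72
Δ³: 6, 6, 6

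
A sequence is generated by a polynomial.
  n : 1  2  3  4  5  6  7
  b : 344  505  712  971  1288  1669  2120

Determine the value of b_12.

Δ: 161  207  259  317  381  451
Δ²: 46  52  58  64  70
Δ³: 6  6  6  6
Third differences constant at 6.
70 + 6 = 76;  451 + 76 = 527;  2120 + 527 = 2647
76 + 6 = 82;  527 + 82 = 609;  2647 + 609 = 3256
82 + 6 = 88;  609 + 88 = 697;  3256 + 697 = 3953
88 + 6 = 94;  697 + 94 = 791;  3953 + 791 = 4744
94 + 6 = 100;  791 + 100 = 891;  4744 + 891 = 5635

5635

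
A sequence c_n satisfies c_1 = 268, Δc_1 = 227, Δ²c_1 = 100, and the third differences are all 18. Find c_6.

2583

Build the table forward from the leading diagonal:
D3: 18  18  18  18  18  18
D2: 100  118  136  154  172  190
D1: 227  327  445  581  735  907
c: 268  495  822  1267  1848  2583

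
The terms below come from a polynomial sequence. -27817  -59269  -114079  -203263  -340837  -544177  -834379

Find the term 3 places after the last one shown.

-2500477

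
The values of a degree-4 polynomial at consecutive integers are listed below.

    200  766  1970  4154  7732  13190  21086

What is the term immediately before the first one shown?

2

D1: 566, 1204, 2184, 3578, 5458, 7896
D2: 638, 980, 1394, 1880, 2438
D3: 342, 414, 486, 558
D4: 72, 72, 72
The fourth differences are constant at 72.
Work back: 342 − 72 = 270;  638 − 270 = 368;  566 − 368 = 198;  200 − 198 = 2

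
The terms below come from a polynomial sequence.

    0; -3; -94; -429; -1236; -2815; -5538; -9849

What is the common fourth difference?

D1: -3, -91, -335, -807, -1579, -2723, -4311
D2: -88, -244, -472, -772, -1144, -1588
D3: -156, -228, -300, -372, -444
D4: -72, -72, -72, -72

-72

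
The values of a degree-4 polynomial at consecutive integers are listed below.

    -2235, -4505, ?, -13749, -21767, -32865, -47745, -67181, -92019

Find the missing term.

-8181

Using the last 6 terms:
Δ: -8018, -11098, -14880, -19436, -24838
Δ²: -3080, -3782, -4556, -5402
Δ³: -702, -774, -846
Δ⁴: -72, -72
Constant fourth difference = -72.
Extend backward: -702 + 72 = -630;  -3080 + 630 = -2450;  -8018 + 2450 = -5568;  -13749 + 5568 = -8181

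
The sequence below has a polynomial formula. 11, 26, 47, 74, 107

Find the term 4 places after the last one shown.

299

D1: 15, 21, 27, 33
D2: 6, 6, 6
Second differences constant at 6.
33 + 6 = 39;  107 + 39 = 146
39 + 6 = 45;  146 + 45 = 191
45 + 6 = 51;  191 + 51 = 242
51 + 6 = 57;  242 + 57 = 299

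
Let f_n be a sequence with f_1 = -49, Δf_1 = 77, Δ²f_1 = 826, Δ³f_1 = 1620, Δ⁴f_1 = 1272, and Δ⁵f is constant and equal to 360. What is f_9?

Build the table forward from the leading diagonal:
D5: 360, 360, 360, 360, 360, 360, 360, 360, 360
D4: 1272, 1632, 1992, 2352, 2712, 3072, 3432, 3792, 4152
D3: 1620, 2892, 4524, 6516, 8868, 11580, 14652, 18084, 21876
D2: 826, 2446, 5338, 9862, 16378, 25246, 36826, 51478, 69562
D1: 77, 903, 3349, 8687, 18549, 34927, 60173, 96999, 148477
f: -49, 28, 931, 4280, 12967, 31516, 66443, 126616, 223615

223615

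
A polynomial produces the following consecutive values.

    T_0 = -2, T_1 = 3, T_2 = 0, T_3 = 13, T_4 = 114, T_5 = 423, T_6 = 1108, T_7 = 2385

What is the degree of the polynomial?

4

D1: 5, -3, 13, 101, 309, 685, 1277
D2: -8, 16, 88, 208, 376, 592
D3: 24, 72, 120, 168, 216
D4: 48, 48, 48, 48
The fourth differences are constant, so the polynomial has degree 4.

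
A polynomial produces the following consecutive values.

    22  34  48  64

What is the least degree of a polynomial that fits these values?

Δ: 12, 14, 16
Δ²: 2, 2
The second differences are constant, so the polynomial has degree 2.

2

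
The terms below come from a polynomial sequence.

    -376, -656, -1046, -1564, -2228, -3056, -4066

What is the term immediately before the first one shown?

Δ: -280  -390  -518  -664  -828  -1010
Δ²: -110  -128  -146  -164  -182
Δ³: -18  -18  -18  -18
The third differences are constant at -18.
Work back: -110 + 18 = -92;  -280 + 92 = -188;  -376 + 188 = -188

-188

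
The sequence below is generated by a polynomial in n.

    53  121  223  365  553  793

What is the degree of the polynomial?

D1: 68, 102, 142, 188, 240
D2: 34, 40, 46, 52
D3: 6, 6, 6
The third differences are constant, so the polynomial has degree 3.

3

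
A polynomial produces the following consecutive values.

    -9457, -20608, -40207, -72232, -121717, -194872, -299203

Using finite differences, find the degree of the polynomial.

-11151, -19599, -32025, -49485, -73155, -104331
-8448, -12426, -17460, -23670, -31176
-3978, -5034, -6210, -7506
-1056, -1176, -1296
-120, -120
The fifth differences are constant, so the polynomial has degree 5.

5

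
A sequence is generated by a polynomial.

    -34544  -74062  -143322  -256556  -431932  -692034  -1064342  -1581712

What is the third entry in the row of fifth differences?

Δ: -39518, -69260, -113234, -175376, -260102, -372308, -517370
Δ²: -29742, -43974, -62142, -84726, -112206, -145062
Δ³: -14232, -18168, -22584, -27480, -32856
Δ⁴: -3936, -4416, -4896, -5376
Δ⁵: -480, -480, -480

-480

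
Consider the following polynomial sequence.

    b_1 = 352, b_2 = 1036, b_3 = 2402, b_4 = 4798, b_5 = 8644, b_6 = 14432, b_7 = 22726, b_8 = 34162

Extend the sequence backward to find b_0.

74

D1: 684  1366  2396  3846  5788  8294  11436
D2: 682  1030  1450  1942  2506  3142
D3: 348  420  492  564  636
D4: 72  72  72  72
The fourth differences are constant at 72.
Work back: 348 − 72 = 276;  682 − 276 = 406;  684 − 406 = 278;  352 − 278 = 74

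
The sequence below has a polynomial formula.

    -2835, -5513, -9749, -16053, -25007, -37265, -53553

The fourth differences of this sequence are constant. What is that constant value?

D1: -2678, -4236, -6304, -8954, -12258, -16288
D2: -1558, -2068, -2650, -3304, -4030
D3: -510, -582, -654, -726
D4: -72, -72, -72

-72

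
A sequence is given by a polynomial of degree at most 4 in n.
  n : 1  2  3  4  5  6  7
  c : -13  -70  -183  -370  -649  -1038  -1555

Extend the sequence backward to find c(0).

Δ: -57  -113  -187  -279  -389  -517
Δ²: -56  -74  -92  -110  -128
Δ³: -18  -18  -18  -18
The third differences are constant at -18.
Work back: -56 + 18 = -38;  -57 + 38 = -19;  -13 + 19 = 6

6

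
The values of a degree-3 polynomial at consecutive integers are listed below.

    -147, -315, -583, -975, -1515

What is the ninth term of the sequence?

-5635

Δ: -168, -268, -392, -540
Δ²: -100, -124, -148
Δ³: -24, -24
The third differences are constant (-24).
-148 − 24 = -172;  -540 − 172 = -712;  -1515 − 712 = -2227
-172 − 24 = -196;  -712 − 196 = -908;  -2227 − 908 = -3135
-196 − 24 = -220;  -908 − 220 = -1128;  -3135 − 1128 = -4263
-220 − 24 = -244;  -1128 − 244 = -1372;  -4263 − 1372 = -5635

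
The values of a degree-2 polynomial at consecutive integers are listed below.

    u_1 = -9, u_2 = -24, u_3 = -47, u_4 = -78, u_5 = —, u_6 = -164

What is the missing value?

Using the first 4 terms:
Δ: -15  -23  -31
Δ²: -8  -8
Constant second difference = -8.
Extend forward: -31 − 8 = -39;  -78 − 39 = -117

-117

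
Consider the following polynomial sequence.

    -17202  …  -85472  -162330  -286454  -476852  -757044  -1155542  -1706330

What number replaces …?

Using the last 7 terms:
-76858, -124124, -190398, -280192, -398498, -550788
-47266, -66274, -89794, -118306, -152290
-19008, -23520, -28512, -33984
-4512, -4992, -5472
-480, -480
Constant fifth difference = -480.
Extend backward: -4512 + 480 = -4032;  -19008 + 4032 = -14976;  -47266 + 14976 = -32290;  -76858 + 32290 = -44568;  -85472 + 44568 = -40904

-40904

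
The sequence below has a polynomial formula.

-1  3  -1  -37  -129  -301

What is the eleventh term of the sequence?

4  -4  -36  -92  -172
-8  -32  -56  -80
-24  -24  -24
Third differences constant at -24.
-80 − 24 = -104;  -172 − 104 = -276;  -301 − 276 = -577
-104 − 24 = -128;  -276 − 128 = -404;  -577 − 404 = -981
-128 − 24 = -152;  -404 − 152 = -556;  -981 − 556 = -1537
-152 − 24 = -176;  -556 − 176 = -732;  -1537 − 732 = -2269
-176 − 24 = -200;  -732 − 200 = -932;  -2269 − 932 = -3201

-3201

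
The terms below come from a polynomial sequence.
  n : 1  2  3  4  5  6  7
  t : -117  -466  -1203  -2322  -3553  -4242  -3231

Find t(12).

118254

First differences: -349, -737, -1119, -1231, -689, 1011
Second differences: -388, -382, -112, 542, 1700
Third differences: 6, 270, 654, 1158
Fourth differences: 264, 384, 504
Fifth differences: 120, 120
Constant fifth difference = 120, so extend:
504 + 120 = 624;  1158 + 624 = 1782;  1700 + 1782 = 3482;  1011 + 3482 = 4493;  -3231 + 4493 = 1262
624 + 120 = 744;  1782 + 744 = 2526;  3482 + 2526 = 6008;  4493 + 6008 = 10501;  1262 + 10501 = 11763
744 + 120 = 864;  2526 + 864 = 3390;  6008 + 3390 = 9398;  10501 + 9398 = 19899;  11763 + 19899 = 31662
864 + 120 = 984;  3390 + 984 = 4374;  9398 + 4374 = 13772;  19899 + 13772 = 33671;  31662 + 33671 = 65333
984 + 120 = 1104;  4374 + 1104 = 5478;  13772 + 5478 = 19250;  33671 + 19250 = 52921;  65333 + 52921 = 118254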